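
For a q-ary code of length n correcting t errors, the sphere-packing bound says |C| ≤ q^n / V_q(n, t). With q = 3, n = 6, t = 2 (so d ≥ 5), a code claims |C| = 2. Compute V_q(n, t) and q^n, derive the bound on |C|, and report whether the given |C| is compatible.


V_q(n, t) = 73, q^n = 729, Hamming bound = 9, |C| = 2 ≤ bound (satisfied).

Step 1: Compute V_q(n, t) = Σ_{j=0}^2 C(n, j) (q−1)^j.
  j = 0: C(6,0)·(2)^0 = 1·1 = 1.
  j = 1: C(6,1)·(2)^1 = 6·2 = 12.
  j = 2: C(6,2)·(2)^2 = 15·4 = 60.
  V_q(n, t) = 1 + 12 + 60 = 73.
Step 2: q^n = 3^6 = 729.
Step 3: Hamming bound ⌊q^n / V_q(n,t)⌋ = ⌊729/73⌋ = 9.
Step 4: Compare |C| = 2 to 9: satisfied.
The claimed |C| lies below the Hamming bound.


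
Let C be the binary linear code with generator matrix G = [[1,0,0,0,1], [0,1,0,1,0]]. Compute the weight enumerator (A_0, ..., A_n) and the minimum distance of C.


Weight distribution: A_0 = 1, A_2 = 2, A_4 = 1. Minimum distance d = 2.

Enumerate all 2^2 = 4 messages m ∈ F_2^2.
For each, compute codeword c = mG in F_2^5, then tally its weight.
  m = 00 → c = 00000, weight = 0.
  m = 10 → c = 10001, weight = 2.
  m = 01 → c = 01010, weight = 2.
  m = 11 → c = 11011, weight = 4.
Tally weights:
  weight 0: 1 codewords.
  weight 2: 2 codewords.
  weight 4: 1 codewords.
Minimum distance d = smallest w > 0 with A_w > 0 = 2.
Sanity: Σ A_w = 4 = 2^2 = 4 ✓.


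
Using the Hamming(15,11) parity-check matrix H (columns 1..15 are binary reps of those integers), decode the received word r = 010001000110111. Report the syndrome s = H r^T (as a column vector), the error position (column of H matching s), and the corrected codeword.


s = (1, 0, 0, 1)^T, error position = 9, corrected codeword c = 010001001110111

Compute s = H r^T mod 2 one row at a time:
  s_1 = 0 + 0 + 1 + 1 + 0 + 1 + 1 + 1 = 5 ≡ 1 (mod 2).
  s_2 = 0 + 0 + 1 + 0 + 0 + 1 + 1 + 1 = 4 ≡ 0 (mod 2).
  s_3 = 1 + 0 + 1 + 0 + 1 + 1 + 1 + 1 = 6 ≡ 0 (mod 2).
  s_4 = 0 + 0 + 0 + 0 + 0 + 1 + 1 + 1 = 3 ≡ 1 (mod 2).
s = (1, 0, 0, 1)^T — this equals column 9 of H (binary 1001), so error is at position 9.
Correct: flip bit 9 of r = 010001000110111 to get c = 010001001110111.


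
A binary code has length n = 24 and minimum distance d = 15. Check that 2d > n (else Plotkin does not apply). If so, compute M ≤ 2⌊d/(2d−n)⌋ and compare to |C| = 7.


Plotkin bound M ≤ 4; given |C| = 7 > bound (violated).

Check applicability: 2d = 30, n = 24.
2d − n = 6 > 0, so Plotkin applies.
Compute d/(2d−n) = 15/6 ≈ 2.5000.
⌊d/(2d−n)⌋ = 2.
Plotkin bound: M ≤ 2·2 = 4.
Given |C| = 7, check: VIOLATED.
This |C| is above the Plotkin bound, so no binary code with n = 24, d = 15 and 7 codewords exists.


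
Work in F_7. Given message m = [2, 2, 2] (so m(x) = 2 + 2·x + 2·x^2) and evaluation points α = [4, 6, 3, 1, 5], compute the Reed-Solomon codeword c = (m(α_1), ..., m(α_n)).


c = [0, 2, 5, 6, 6]

Message polynomial: m(x) = 2 + 2·x + 2·x^2 (mod 7).
For each evaluation point α_i, compute m(α_i) mod 7:
  α_1 = 4: Horner steps 2 → 3 → 0, so m(4) = 0.
  α_2 = 6: Horner steps 2 → 0 → 2, so m(6) = 2.
  α_3 = 3: Horner steps 2 → 1 → 5, so m(3) = 5.
  α_4 = 1: Horner steps 2 → 4 → 6, so m(1) = 6.
  α_5 = 5: Horner steps 2 → 5 → 6, so m(5) = 6.
Codeword c = [0, 2, 5, 6, 6] ∈ F_7^5.


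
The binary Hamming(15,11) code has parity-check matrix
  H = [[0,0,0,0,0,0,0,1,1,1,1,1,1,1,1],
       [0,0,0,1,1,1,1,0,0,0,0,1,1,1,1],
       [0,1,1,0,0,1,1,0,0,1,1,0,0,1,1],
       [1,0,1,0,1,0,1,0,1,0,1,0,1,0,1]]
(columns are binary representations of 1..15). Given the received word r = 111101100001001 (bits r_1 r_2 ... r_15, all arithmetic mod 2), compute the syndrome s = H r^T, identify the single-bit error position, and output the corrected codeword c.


s = (0, 1, 1, 0)^T, error position = 6, corrected codeword c = 111100100001001

Compute s = H r^T mod 2 one row at a time:
  s_1 = 0 + 0 + 0 + 0 + 1 + 0 + 0 + 1 = 2 ≡ 0 (mod 2).
  s_2 = 1 + 0 + 1 + 1 + 1 + 0 + 0 + 1 = 5 ≡ 1 (mod 2).
  s_3 = 1 + 1 + 1 + 1 + 0 + 0 + 0 + 1 = 5 ≡ 1 (mod 2).
  s_4 = 1 + 1 + 0 + 1 + 0 + 0 + 0 + 1 = 4 ≡ 0 (mod 2).
s = (0, 1, 1, 0)^T — this equals column 6 of H (binary 0110), so error is at position 6.
Correct: flip bit 6 of r = 111101100001001 to get c = 111100100001001.


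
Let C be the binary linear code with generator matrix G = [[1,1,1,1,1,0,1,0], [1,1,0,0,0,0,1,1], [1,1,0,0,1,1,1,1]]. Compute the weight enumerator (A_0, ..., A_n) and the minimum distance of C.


Weight distribution: A_0 = 1, A_2 = 1, A_4 = 3, A_6 = 3. Minimum distance d = 2.

Enumerate all 2^3 = 8 messages m ∈ F_2^3.
For each, compute codeword c = mG in F_2^8, then tally its weight.
  m = 000 → c = 00000000, weight = 0.
  m = 100 → c = 11111010, weight = 6.
  m = 010 → c = 11000011, weight = 4.
  m = 110 → c = 00111001, weight = 4.
  m = 001 → c = 11001111, weight = 6.
  m = 101 → c = 00110101, weight = 4.
  m = 011 → c = 00001100, weight = 2.
  m = 111 → c = 11110110, weight = 6.
Tally weights:
  weight 0: 1 codewords.
  weight 2: 1 codewords.
  weight 4: 3 codewords.
  weight 6: 3 codewords.
Minimum distance d = smallest w > 0 with A_w > 0 = 2.
Sanity: Σ A_w = 8 = 2^3 = 8 ✓.


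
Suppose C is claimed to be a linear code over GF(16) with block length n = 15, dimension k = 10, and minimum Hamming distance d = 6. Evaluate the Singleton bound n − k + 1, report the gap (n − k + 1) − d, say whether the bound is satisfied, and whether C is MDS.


Singleton RHS = n − k + 1 = 6, slack = 0, bound satisfied, MDS.

Singleton bound: d ≤ n − k + 1.
Here n = 15, k = 10, so n − k + 1 = 6.
Given d = 6, check d ≤ 6: YES.
Slack = (n − k + 1) − d = 0.
The code is MDS (slack = 0).
Description: the claimed parameters are [15, 10, 6]_16; such a code would be MDS (meets Singleton bound).


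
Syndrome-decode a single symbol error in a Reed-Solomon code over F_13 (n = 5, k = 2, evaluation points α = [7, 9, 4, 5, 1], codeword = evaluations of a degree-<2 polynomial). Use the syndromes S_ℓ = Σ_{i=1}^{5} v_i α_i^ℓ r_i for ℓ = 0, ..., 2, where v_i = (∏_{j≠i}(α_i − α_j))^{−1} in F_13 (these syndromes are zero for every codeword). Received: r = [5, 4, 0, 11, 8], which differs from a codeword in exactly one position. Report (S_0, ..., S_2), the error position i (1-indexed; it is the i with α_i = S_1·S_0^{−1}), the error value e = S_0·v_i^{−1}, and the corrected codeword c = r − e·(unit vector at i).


S = (3, 2, 10), error at position 4, error magnitude e = 5, c = [5, 4, 0, 6, 8].

Step 1: column multipliers v_i = (∏_{j≠i}(α_i − α_j))^{−1} mod 13.
  i = 1 (α = 7): (7−9)(7−4)(7−5)(7−1) = (−2)·3·2·6 = −72 ≡ 6, so v_1 = 6^{−1} = 11 (mod 13).
  i = 2 (α = 9): (9−7)(9−4)(9−5)(9−1) = 2·5·4·8 = 320 ≡ 8, so v_2 = 8^{−1} = 5 (mod 13).
  i = 3 (α = 4): (4−7)(4−9)(4−5)(4−1) = (−3)·(−5)·(−1)·3 = −45 ≡ 7, so v_3 = 7^{−1} = 2 (mod 13).
  i = 4 (α = 5): (5−7)(5−9)(5−4)(5−1) = (−2)·(−4)·1·4 = 32 ≡ 6, so v_4 = 6^{−1} = 11 (mod 13).
  i = 5 (α = 1): (1−7)(1−9)(1−4)(1−5) = (−6)·(−8)·(−3)·(−4) = 576 ≡ 4, so v_5 = 4^{−1} = 10 (mod 13).
  v = [11, 5, 2, 11, 10].
Step 2: syndromes of r = [5, 4, 0, 11, 8] (all sums mod 13).
  S_0 = Σ v_i r_i = 11·5 + 5·4 + 2·0 + 11·11 + 10·8 = 276 ≡ 3.
  S_1 = Σ v_i α_i r_i = 11·7·5 + 5·9·4 + 2·4·0 + 11·5·11 + 10·1·8 = 1250 ≡ 2.
  α_i^2 mod 13 = [10, 3, 3, 12, 1].
  S_2 = Σ v_i α_i^2 r_i = 11·10·5 + 5·3·4 + 2·3·0 + 11·12·11 + 10·1·8 = 2142 ≡ 10.
  S = (3, 2, 10) ≠ 0, so r is not a codeword (an error is present).
Step 3: locate the error. For a single error e at position i, S_ℓ = v_i·e·α_i^ℓ, so α_err = S_1/S_0.
  S_0^{−1} = 3^{−1} = 9 (mod 13), so α_err = 2·9 = 18 ≡ 5 = α_4. Error position i = 4.
  Consistency check: S_2/S_1 = 10·7 = 70 ≡ 5 = α_err ✓ (single-error assumption holds).
Step 4: error magnitude e = S_0/v_4 = S_0·∏_{j≠4}(α_4 − α_j) = 3·6 = 18 ≡ 5 (mod 13).
Step 5: correct position 4: c_4 = r_4 − e = 11 − 5 ≡ 6 (mod 13). Hence c = [5, 4, 0, 6, 8].
  Check: interpolating c through the α_i gives m(x) = 2 + 6·x (degree < 2) with m(α_i) = c_i for every i, so c is indeed a codeword.


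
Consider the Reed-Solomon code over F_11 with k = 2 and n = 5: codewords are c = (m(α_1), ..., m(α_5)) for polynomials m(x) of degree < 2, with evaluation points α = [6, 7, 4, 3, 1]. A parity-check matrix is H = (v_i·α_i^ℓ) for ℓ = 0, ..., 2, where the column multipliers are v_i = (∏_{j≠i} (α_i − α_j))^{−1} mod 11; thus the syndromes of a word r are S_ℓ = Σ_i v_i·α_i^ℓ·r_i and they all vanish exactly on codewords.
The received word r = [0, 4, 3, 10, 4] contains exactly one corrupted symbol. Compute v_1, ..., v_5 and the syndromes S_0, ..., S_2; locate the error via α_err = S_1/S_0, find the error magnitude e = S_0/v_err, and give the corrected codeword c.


S = (6, 6, 6), error at position 5, error magnitude e = 2, c = [0, 4, 3, 10, 2].

Step 1: column multipliers v_i = (∏_{j≠i}(α_i − α_j))^{−1} mod 11.
  i = 1 (α = 6): (6−7)(6−4)(6−3)(6−1) = (−1)·2·3·5 = −30 ≡ 3, so v_1 = 3^{−1} = 4 (mod 11).
  i = 2 (α = 7): (7−6)(7−4)(7−3)(7−1) = 1·3·4·6 = 72 ≡ 6, so v_2 = 6^{−1} = 2 (mod 11).
  i = 3 (α = 4): (4−6)(4−7)(4−3)(4−1) = (−2)·(−3)·1·3 = 18 ≡ 7, so v_3 = 7^{−1} = 8 (mod 11).
  i = 4 (α = 3): (3−6)(3−7)(3−4)(3−1) = (−3)·(−4)·(−1)·2 = −24 ≡ 9, so v_4 = 9^{−1} = 5 (mod 11).
  i = 5 (α = 1): (1−6)(1−7)(1−4)(1−3) = (−5)·(−6)·(−3)·(−2) = 180 ≡ 4, so v_5 = 4^{−1} = 3 (mod 11).
  v = [4, 2, 8, 5, 3].
Step 2: syndromes of r = [0, 4, 3, 10, 4] (all sums mod 11).
  S_0 = Σ v_i r_i = 4·0 + 2·4 + 8·3 + 5·10 + 3·4 = 94 ≡ 6.
  S_1 = Σ v_i α_i r_i = 4·6·0 + 2·7·4 + 8·4·3 + 5·3·10 + 3·1·4 = 314 ≡ 6.
  α_i^2 mod 11 = [3, 5, 5, 9, 1].
  S_2 = Σ v_i α_i^2 r_i = 4·3·0 + 2·5·4 + 8·5·3 + 5·9·10 + 3·1·4 = 622 ≡ 6.
  S = (6, 6, 6) ≠ 0, so r is not a codeword (an error is present).
Step 3: locate the error. For a single error e at position i, S_ℓ = v_i·e·α_i^ℓ, so α_err = S_1/S_0.
  S_0^{−1} = 6^{−1} = 2 (mod 11), so α_err = 6·2 = 12 ≡ 1 = α_5. Error position i = 5.
  Consistency check: S_2/S_1 = 6·2 = 12 ≡ 1 = α_err ✓ (single-error assumption holds).
Step 4: error magnitude e = S_0/v_5 = S_0·∏_{j≠5}(α_5 − α_j) = 6·4 = 24 ≡ 2 (mod 11).
Step 5: correct position 5: c_5 = r_5 − e = 4 − 2 ≡ 2 (mod 11). Hence c = [0, 4, 3, 10, 2].
  Check: interpolating c through the α_i gives m(x) = 9 + 4·x (degree < 2) with m(α_i) = c_i for every i, so c is indeed a codeword.


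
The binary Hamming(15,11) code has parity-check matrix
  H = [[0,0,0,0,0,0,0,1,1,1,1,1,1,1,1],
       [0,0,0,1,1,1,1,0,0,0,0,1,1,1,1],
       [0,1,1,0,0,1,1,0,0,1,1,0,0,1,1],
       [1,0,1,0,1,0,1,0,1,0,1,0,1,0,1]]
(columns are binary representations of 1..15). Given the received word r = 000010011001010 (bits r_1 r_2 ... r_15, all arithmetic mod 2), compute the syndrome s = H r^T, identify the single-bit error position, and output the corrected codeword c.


s = (0, 1, 1, 0)^T, error position = 6, corrected codeword c = 000011011001010

Compute s = H r^T mod 2 one row at a time:
  s_1 = 1 + 1 + 0 + 0 + 1 + 0 + 1 + 0 = 4 ≡ 0 (mod 2).
  s_2 = 0 + 1 + 0 + 0 + 1 + 0 + 1 + 0 = 3 ≡ 1 (mod 2).
  s_3 = 0 + 0 + 0 + 0 + 0 + 0 + 1 + 0 = 1 ≡ 1 (mod 2).
  s_4 = 0 + 0 + 1 + 0 + 1 + 0 + 0 + 0 = 2 ≡ 0 (mod 2).
s = (0, 1, 1, 0)^T — this equals column 6 of H (binary 0110), so error is at position 6.
Correct: flip bit 6 of r = 000010011001010 to get c = 000011011001010.


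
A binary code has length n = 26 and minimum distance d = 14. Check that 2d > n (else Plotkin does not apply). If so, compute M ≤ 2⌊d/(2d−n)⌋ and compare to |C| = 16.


Plotkin bound M ≤ 14; given |C| = 16 > bound (violated).

Check applicability: 2d = 28, n = 26.
2d − n = 2 > 0, so Plotkin applies.
Compute d/(2d−n) = 14/2 ≈ 7.0000.
⌊d/(2d−n)⌋ = 7.
Plotkin bound: M ≤ 2·7 = 14.
Given |C| = 16, check: VIOLATED.
This |C| is above the Plotkin bound, so no binary code with n = 26, d = 14 and 16 codewords exists.


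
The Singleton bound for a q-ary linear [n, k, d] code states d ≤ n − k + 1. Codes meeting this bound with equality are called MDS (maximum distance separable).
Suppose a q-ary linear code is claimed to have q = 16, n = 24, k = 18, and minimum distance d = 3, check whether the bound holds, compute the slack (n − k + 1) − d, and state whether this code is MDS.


Singleton RHS = n − k + 1 = 7, slack = 4, bound satisfied, not MDS.

Singleton bound: d ≤ n − k + 1.
Here n = 24, k = 18, so n − k + 1 = 7.
Given d = 3, check d ≤ 7: YES.
Slack = (n − k + 1) − d = 4.
The code is NOT MDS (slack = 4 > 0).
Description: the claimed parameters are [24, 18, 3]_16; such a code would be non-MDS.


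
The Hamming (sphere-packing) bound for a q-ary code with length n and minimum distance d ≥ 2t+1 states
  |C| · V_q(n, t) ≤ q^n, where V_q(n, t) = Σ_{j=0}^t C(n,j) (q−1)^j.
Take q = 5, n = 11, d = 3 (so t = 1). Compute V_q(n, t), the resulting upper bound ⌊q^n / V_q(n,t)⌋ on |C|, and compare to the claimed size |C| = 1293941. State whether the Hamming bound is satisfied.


V_q(n, t) = 45, q^n = 48828125, Hamming bound = 1085069, |C| = 1293941 > bound (violated).

Step 1: Compute V_q(n, t) = Σ_{j=0}^1 C(n, j) (q−1)^j.
  j = 0: C(11,0)·(4)^0 = 1·1 = 1.
  j = 1: C(11,1)·(4)^1 = 11·4 = 44.
  V_q(n, t) = 1 + 44 = 45.
Step 2: q^n = 5^11 = 48828125.
Step 3: Hamming bound ⌊q^n / V_q(n,t)⌋ = ⌊48828125/45⌋ = 1085069.
Step 4: Compare |C| = 1293941 to 1085069: violated.
The claimed |C| lies above the Hamming bound, so no 5-ary code of length 11 with d ≥ 3 can have 1293941 codewords.


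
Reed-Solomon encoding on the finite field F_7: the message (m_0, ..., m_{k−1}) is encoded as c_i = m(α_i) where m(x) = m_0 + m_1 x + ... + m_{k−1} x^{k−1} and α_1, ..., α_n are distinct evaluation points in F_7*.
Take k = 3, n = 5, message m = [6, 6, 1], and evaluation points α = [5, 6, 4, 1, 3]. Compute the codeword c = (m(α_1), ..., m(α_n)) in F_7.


c = [5, 1, 4, 6, 5]

Message polynomial: m(x) = 6 + 6·x + 1·x^2 (mod 7).
For each evaluation point α_i, compute m(α_i) mod 7:
  α_1 = 5: Horner steps 1 → 4 → 5, so m(5) = 5.
  α_2 = 6: Horner steps 1 → 5 → 1, so m(6) = 1.
  α_3 = 4: Horner steps 1 → 3 → 4, so m(4) = 4.
  α_4 = 1: Horner steps 1 → 0 → 6, so m(1) = 6.
  α_5 = 3: Horner steps 1 → 2 → 5, so m(3) = 5.
Codeword c = [5, 1, 4, 6, 5] ∈ F_7^5.


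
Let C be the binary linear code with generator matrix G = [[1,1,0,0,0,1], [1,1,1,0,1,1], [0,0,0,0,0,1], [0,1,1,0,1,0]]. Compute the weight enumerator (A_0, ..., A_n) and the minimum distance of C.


Weight distribution: A_0 = 1, A_1 = 3, A_2 = 4, A_3 = 4, A_4 = 3, A_5 = 1. Minimum distance d = 1.

Enumerate all 2^4 = 16 messages m ∈ F_2^4.
For each, compute codeword c = mG in F_2^6, then tally its weight.
  m = 0000 → c = 000000, weight = 0.
  m = 1000 → c = 110001, weight = 3.
  m = 0100 → c = 111011, weight = 5.
  m = 1100 → c = 001010, weight = 2.
  m = 0010 → c = 000001, weight = 1.
  m = 1010 → c = 110000, weight = 2.
  m = 0110 → c = 111010, weight = 4.
  m = 1110 → c = 001011, weight = 3.
  m = 0001 → c = 011010, weight = 3.
  m = 1001 → c = 101011, weight = 4.
  m = 0101 → c = 100001, weight = 2.
  m = 1101 → c = 010000, weight = 1.
  m = 0011 → c = 011011, weight = 4.
  m = 1011 → c = 101010, weight = 3.
  m = 0111 → c = 100000, weight = 1.
  m = 1111 → c = 010001, weight = 2.
Tally weights:
  weight 0: 1 codewords.
  weight 1: 3 codewords.
  weight 2: 4 codewords.
  weight 3: 4 codewords.
  weight 4: 3 codewords.
  weight 5: 1 codewords.
Minimum distance d = smallest w > 0 with A_w > 0 = 1.
Sanity: Σ A_w = 16 = 2^4 = 16 ✓.


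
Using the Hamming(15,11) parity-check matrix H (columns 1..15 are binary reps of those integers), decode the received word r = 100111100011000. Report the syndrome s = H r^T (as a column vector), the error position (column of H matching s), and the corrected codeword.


s = (0, 1, 1, 0)^T, error position = 6, corrected codeword c = 100110100011000

Compute s = H r^T mod 2 one row at a time:
  s_1 = 0 + 0 + 0 + 1 + 1 + 0 + 0 + 0 = 2 ≡ 0 (mod 2).
  s_2 = 1 + 1 + 1 + 1 + 1 + 0 + 0 + 0 = 5 ≡ 1 (mod 2).
  s_3 = 0 + 0 + 1 + 1 + 0 + 1 + 0 + 0 = 3 ≡ 1 (mod 2).
  s_4 = 1 + 0 + 1 + 1 + 0 + 1 + 0 + 0 = 4 ≡ 0 (mod 2).
s = (0, 1, 1, 0)^T — this equals column 6 of H (binary 0110), so error is at position 6.
Correct: flip bit 6 of r = 100111100011000 to get c = 100110100011000.


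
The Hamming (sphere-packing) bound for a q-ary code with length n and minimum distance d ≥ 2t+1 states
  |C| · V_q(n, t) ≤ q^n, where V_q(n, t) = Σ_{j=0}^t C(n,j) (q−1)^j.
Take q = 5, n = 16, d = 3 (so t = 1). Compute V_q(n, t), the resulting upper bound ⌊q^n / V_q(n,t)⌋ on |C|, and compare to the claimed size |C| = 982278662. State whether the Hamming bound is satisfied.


V_q(n, t) = 65, q^n = 152587890625, Hamming bound = 2347506009, |C| = 982278662 ≤ bound (satisfied).

Step 1: Compute V_q(n, t) = Σ_{j=0}^1 C(n, j) (q−1)^j.
  j = 0: C(16,0)·(4)^0 = 1·1 = 1.
  j = 1: C(16,1)·(4)^1 = 16·4 = 64.
  V_q(n, t) = 1 + 64 = 65.
Step 2: q^n = 5^16 = 152587890625.
Step 3: Hamming bound ⌊q^n / V_q(n,t)⌋ = ⌊152587890625/65⌋ = 2347506009.
Step 4: Compare |C| = 982278662 to 2347506009: satisfied.
The claimed |C| lies below the Hamming bound.


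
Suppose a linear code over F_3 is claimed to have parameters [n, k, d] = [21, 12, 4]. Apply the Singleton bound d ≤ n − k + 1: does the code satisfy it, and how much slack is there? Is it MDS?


Singleton RHS = n − k + 1 = 10, slack = 6, bound satisfied, not MDS.

Singleton bound: d ≤ n − k + 1.
Here n = 21, k = 12, so n − k + 1 = 10.
Given d = 4, check d ≤ 10: YES.
Slack = (n − k + 1) − d = 6.
The code is NOT MDS (slack = 6 > 0).
Description: the claimed parameters are [21, 12, 4]_3; such a code would be non-MDS.


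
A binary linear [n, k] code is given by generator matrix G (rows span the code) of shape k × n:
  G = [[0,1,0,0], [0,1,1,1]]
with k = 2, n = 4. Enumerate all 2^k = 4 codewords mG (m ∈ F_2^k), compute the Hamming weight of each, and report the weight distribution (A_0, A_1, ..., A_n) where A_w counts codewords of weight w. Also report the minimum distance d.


Weight distribution: A_0 = 1, A_1 = 1, A_2 = 1, A_3 = 1. Minimum distance d = 1.

Enumerate all 2^2 = 4 messages m ∈ F_2^2.
For each, compute codeword c = mG in F_2^4, then tally its weight.
  m = 00 → c = 0000, weight = 0.
  m = 10 → c = 0100, weight = 1.
  m = 01 → c = 0111, weight = 3.
  m = 11 → c = 0011, weight = 2.
Tally weights:
  weight 0: 1 codewords.
  weight 1: 1 codewords.
  weight 2: 1 codewords.
  weight 3: 1 codewords.
Minimum distance d = smallest w > 0 with A_w > 0 = 1.
Sanity: Σ A_w = 4 = 2^2 = 4 ✓.


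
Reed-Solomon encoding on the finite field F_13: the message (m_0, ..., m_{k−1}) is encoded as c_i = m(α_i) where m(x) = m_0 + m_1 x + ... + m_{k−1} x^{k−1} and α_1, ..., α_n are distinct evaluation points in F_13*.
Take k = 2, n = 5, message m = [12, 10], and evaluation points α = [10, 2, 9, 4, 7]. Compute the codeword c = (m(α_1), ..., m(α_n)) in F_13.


c = [8, 6, 11, 0, 4]

Message polynomial: m(x) = 12 + 10·x (mod 13).
For each evaluation point α_i, compute m(α_i) mod 13:
  α_1 = 10: Horner steps 10 → 8, so m(10) = 8.
  α_2 = 2: Horner steps 10 → 6, so m(2) = 6.
  α_3 = 9: Horner steps 10 → 11, so m(9) = 11.
  α_4 = 4: Horner steps 10 → 0, so m(4) = 0.
  α_5 = 7: Horner steps 10 → 4, so m(7) = 4.
Codeword c = [8, 6, 11, 0, 4] ∈ F_13^5.


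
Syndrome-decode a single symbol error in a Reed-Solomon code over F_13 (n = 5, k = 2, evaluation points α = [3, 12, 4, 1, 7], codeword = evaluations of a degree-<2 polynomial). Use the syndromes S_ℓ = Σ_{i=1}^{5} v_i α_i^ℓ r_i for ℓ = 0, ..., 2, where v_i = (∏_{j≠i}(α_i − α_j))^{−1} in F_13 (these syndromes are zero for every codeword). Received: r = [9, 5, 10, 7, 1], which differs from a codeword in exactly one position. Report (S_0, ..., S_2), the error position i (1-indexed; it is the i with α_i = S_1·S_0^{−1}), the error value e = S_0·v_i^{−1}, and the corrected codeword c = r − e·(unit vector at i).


S = (10, 5, 9), error at position 5, error magnitude e = 1, c = [9, 5, 10, 7, 0].

Step 1: column multipliers v_i = (∏_{j≠i}(α_i − α_j))^{−1} mod 13.
  i = 1 (α = 3): (3−12)(3−4)(3−1)(3−7) = (−9)·(−1)·2·(−4) = −72 ≡ 6, so v_1 = 6^{−1} = 11 (mod 13).
  i = 2 (α = 12): (12−3)(12−4)(12−1)(12−7) = 9·8·11·5 = 3960 ≡ 8, so v_2 = 8^{−1} = 5 (mod 13).
  i = 3 (α = 4): (4−3)(4−12)(4−1)(4−7) = 1·(−8)·3·(−3) = 72 ≡ 7, so v_3 = 7^{−1} = 2 (mod 13).
  i = 4 (α = 1): (1−3)(1−12)(1−4)(1−7) = (−2)·(−11)·(−3)·(−6) = 396 ≡ 6, so v_4 = 6^{−1} = 11 (mod 13).
  i = 5 (α = 7): (7−3)(7−12)(7−4)(7−1) = 4·(−5)·3·6 = −360 ≡ 4, so v_5 = 4^{−1} = 10 (mod 13).
  v = [11, 5, 2, 11, 10].
Step 2: syndromes of r = [9, 5, 10, 7, 1] (all sums mod 13).
  S_0 = Σ v_i r_i = 11·9 + 5·5 + 2·10 + 11·7 + 10·1 = 231 ≡ 10.
  S_1 = Σ v_i α_i r_i = 11·3·9 + 5·12·5 + 2·4·10 + 11·1·7 + 10·7·1 = 824 ≡ 5.
  α_i^2 mod 13 = [9, 1, 3, 1, 10].
  S_2 = Σ v_i α_i^2 r_i = 11·9·9 + 5·1·5 + 2·3·10 + 11·1·7 + 10·10·1 = 1153 ≡ 9.
  S = (10, 5, 9) ≠ 0, so r is not a codeword (an error is present).
Step 3: locate the error. For a single error e at position i, S_ℓ = v_i·e·α_i^ℓ, so α_err = S_1/S_0.
  S_0^{−1} = 10^{−1} = 4 (mod 13), so α_err = 5·4 = 20 ≡ 7 = α_5. Error position i = 5.
  Consistency check: S_2/S_1 = 9·8 = 72 ≡ 7 = α_err ✓ (single-error assumption holds).
Step 4: error magnitude e = S_0/v_5 = S_0·∏_{j≠5}(α_5 − α_j) = 10·4 = 40 ≡ 1 (mod 13).
Step 5: correct position 5: c_5 = r_5 − e = 1 − 1 ≡ 0 (mod 13). Hence c = [9, 5, 10, 7, 0].
  Check: interpolating c through the α_i gives m(x) = 6 + 1·x (degree < 2) with m(α_i) = c_i for every i, so c is indeed a codeword.


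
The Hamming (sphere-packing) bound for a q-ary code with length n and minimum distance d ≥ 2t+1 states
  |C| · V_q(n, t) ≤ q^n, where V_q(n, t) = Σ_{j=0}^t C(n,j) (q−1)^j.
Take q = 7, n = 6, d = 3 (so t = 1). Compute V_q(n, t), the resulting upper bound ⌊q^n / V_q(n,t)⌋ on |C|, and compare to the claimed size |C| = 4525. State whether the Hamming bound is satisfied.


V_q(n, t) = 37, q^n = 117649, Hamming bound = 3179, |C| = 4525 > bound (violated).

Step 1: Compute V_q(n, t) = Σ_{j=0}^1 C(n, j) (q−1)^j.
  j = 0: C(6,0)·(6)^0 = 1·1 = 1.
  j = 1: C(6,1)·(6)^1 = 6·6 = 36.
  V_q(n, t) = 1 + 36 = 37.
Step 2: q^n = 7^6 = 117649.
Step 3: Hamming bound ⌊q^n / V_q(n,t)⌋ = ⌊117649/37⌋ = 3179.
Step 4: Compare |C| = 4525 to 3179: violated.
The claimed |C| lies above the Hamming bound, so no 7-ary code of length 6 with d ≥ 3 can have 4525 codewords.


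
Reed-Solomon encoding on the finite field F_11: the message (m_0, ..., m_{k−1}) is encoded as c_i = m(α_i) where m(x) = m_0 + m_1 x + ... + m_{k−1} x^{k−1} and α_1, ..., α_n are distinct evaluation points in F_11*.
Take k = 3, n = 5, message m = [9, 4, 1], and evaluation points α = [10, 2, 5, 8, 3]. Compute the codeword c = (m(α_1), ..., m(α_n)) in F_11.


c = [6, 10, 10, 6, 8]

Message polynomial: m(x) = 9 + 4·x + 1·x^2 (mod 11).
For each evaluation point α_i, compute m(α_i) mod 11:
  α_1 = 10: Horner steps 1 → 3 → 6, so m(10) = 6.
  α_2 = 2: Horner steps 1 → 6 → 10, so m(2) = 10.
  α_3 = 5: Horner steps 1 → 9 → 10, so m(5) = 10.
  α_4 = 8: Horner steps 1 → 1 → 6, so m(8) = 6.
  α_5 = 3: Horner steps 1 → 7 → 8, so m(3) = 8.
Codeword c = [6, 10, 10, 6, 8] ∈ F_11^5.


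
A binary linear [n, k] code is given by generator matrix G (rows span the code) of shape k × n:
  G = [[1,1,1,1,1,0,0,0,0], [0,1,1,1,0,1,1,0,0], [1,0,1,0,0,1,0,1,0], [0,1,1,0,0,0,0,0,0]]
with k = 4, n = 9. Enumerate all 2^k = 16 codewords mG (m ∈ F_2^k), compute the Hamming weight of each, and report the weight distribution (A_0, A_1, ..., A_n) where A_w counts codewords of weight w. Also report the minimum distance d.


Weight distribution: A_0 = 1, A_2 = 1, A_3 = 2, A_4 = 5, A_5 = 6, A_6 = 1. Minimum distance d = 2.

Enumerate all 2^4 = 16 messages m ∈ F_2^4.
For each, compute codeword c = mG in F_2^9, then tally its weight.
  m = 0000 → c = 000000000, weight = 0.
  m = 1000 → c = 111110000, weight = 5.
  m = 0100 → c = 011101100, weight = 5.
  m = 1100 → c = 100011100, weight = 4.
  m = 0010 → c = 101001010, weight = 4.
  m = 1010 → c = 010111010, weight = 5.
  m = 0110 → c = 110100110, weight = 5.
  m = 1110 → c = 001010110, weight = 4.
  m = 0001 → c = 011000000, weight = 2.
  m = 1001 → c = 100110000, weight = 3.
  m = 0101 → c = 000101100, weight = 3.
  m = 1101 → c = 111011100, weight = 6.
  m = 0011 → c = 110001010, weight = 4.
  m = 1011 → c = 001111010, weight = 5.
  m = 0111 → c = 101100110, weight = 5.
  m = 1111 → c = 010010110, weight = 4.
Tally weights:
  weight 0: 1 codewords.
  weight 2: 1 codewords.
  weight 3: 2 codewords.
  weight 4: 5 codewords.
  weight 5: 6 codewords.
  weight 6: 1 codewords.
Minimum distance d = smallest w > 0 with A_w > 0 = 2.
Sanity: Σ A_w = 16 = 2^4 = 16 ✓.


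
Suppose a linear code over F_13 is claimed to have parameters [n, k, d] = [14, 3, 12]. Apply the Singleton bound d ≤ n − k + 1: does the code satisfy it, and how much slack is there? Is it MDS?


Singleton RHS = n − k + 1 = 12, slack = 0, bound satisfied, MDS.

Singleton bound: d ≤ n − k + 1.
Here n = 14, k = 3, so n − k + 1 = 12.
Given d = 12, check d ≤ 12: YES.
Slack = (n − k + 1) − d = 0.
The code is MDS (slack = 0).
Description: the claimed parameters are [14, 3, 12]_13; such a code would be MDS (meets Singleton bound).


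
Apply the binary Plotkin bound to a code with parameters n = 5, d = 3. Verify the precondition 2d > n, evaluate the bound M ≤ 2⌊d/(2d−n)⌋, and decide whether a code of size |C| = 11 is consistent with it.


Plotkin bound M ≤ 6; given |C| = 11 > bound (violated).

Check applicability: 2d = 6, n = 5.
2d − n = 1 > 0, so Plotkin applies.
Compute d/(2d−n) = 3/1 ≈ 3.0000.
⌊d/(2d−n)⌋ = 3.
Plotkin bound: M ≤ 2·3 = 6.
Given |C| = 11, check: VIOLATED.
This |C| is above the Plotkin bound, so no binary code with n = 5, d = 3 and 11 codewords exists.


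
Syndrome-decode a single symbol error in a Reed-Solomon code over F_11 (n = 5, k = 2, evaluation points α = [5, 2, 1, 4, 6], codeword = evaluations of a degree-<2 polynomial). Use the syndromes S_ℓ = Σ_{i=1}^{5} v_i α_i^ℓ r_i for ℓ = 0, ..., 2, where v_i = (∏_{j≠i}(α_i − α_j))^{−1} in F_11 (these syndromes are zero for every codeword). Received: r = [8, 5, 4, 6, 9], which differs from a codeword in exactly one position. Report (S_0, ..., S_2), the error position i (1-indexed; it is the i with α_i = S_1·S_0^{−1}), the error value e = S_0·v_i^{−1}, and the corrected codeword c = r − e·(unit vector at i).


S = (10, 7, 6), error at position 4, error magnitude e = 10, c = [8, 5, 4, 7, 9].

Step 1: column multipliers v_i = (∏_{j≠i}(α_i − α_j))^{−1} mod 11.
  i = 1 (α = 5): (5−2)(5−1)(5−4)(5−6) = 3·4·1·(−1) = −12 ≡ 10, so v_1 = 10^{−1} = 10 (mod 11).
  i = 2 (α = 2): (2−5)(2−1)(2−4)(2−6) = (−3)·1·(−2)·(−4) = −24 ≡ 9, so v_2 = 9^{−1} = 5 (mod 11).
  i = 3 (α = 1): (1−5)(1−2)(1−4)(1−6) = (−4)·(−1)·(−3)·(−5) = 60 ≡ 5, so v_3 = 5^{−1} = 9 (mod 11).
  i = 4 (α = 4): (4−5)(4−2)(4−1)(4−6) = (−1)·2·3·(−2) = 12 ≡ 1, so v_4 = 1^{−1} = 1 (mod 11).
  i = 5 (α = 6): (6−5)(6−2)(6−1)(6−4) = 1·4·5·2 = 40 ≡ 7, so v_5 = 7^{−1} = 8 (mod 11).
  v = [10, 5, 9, 1, 8].
Step 2: syndromes of r = [8, 5, 4, 6, 9] (all sums mod 11).
  S_0 = Σ v_i r_i = 10·8 + 5·5 + 9·4 + 1·6 + 8·9 = 219 ≡ 10.
  S_1 = Σ v_i α_i r_i = 10·5·8 + 5·2·5 + 9·1·4 + 1·4·6 + 8·6·9 = 942 ≡ 7.
  α_i^2 mod 11 = [3, 4, 1, 5, 3].
  S_2 = Σ v_i α_i^2 r_i = 10·3·8 + 5·4·5 + 9·1·4 + 1·5·6 + 8·3·9 = 622 ≡ 6.
  S = (10, 7, 6) ≠ 0, so r is not a codeword (an error is present).
Step 3: locate the error. For a single error e at position i, S_ℓ = v_i·e·α_i^ℓ, so α_err = S_1/S_0.
  S_0^{−1} = 10^{−1} = 10 (mod 11), so α_err = 7·10 = 70 ≡ 4 = α_4. Error position i = 4.
  Consistency check: S_2/S_1 = 6·8 = 48 ≡ 4 = α_err ✓ (single-error assumption holds).
Step 4: error magnitude e = S_0/v_4 = S_0·∏_{j≠4}(α_4 − α_j) = 10·1 = 10 ≡ 10 (mod 11).
Step 5: correct position 4: c_4 = r_4 − e = 6 − 10 ≡ 7 (mod 11). Hence c = [8, 5, 4, 7, 9].
  Check: interpolating c through the α_i gives m(x) = 3 + 1·x (degree < 2) with m(α_i) = c_i for every i, so c is indeed a codeword.


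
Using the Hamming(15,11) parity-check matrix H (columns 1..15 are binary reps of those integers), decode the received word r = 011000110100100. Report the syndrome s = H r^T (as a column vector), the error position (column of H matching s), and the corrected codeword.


s = (1, 0, 0, 1)^T, error position = 9, corrected codeword c = 011000111100100

Compute s = H r^T mod 2 one row at a time:
  s_1 = 1 + 0 + 1 + 0 + 0 + 1 + 0 + 0 = 3 ≡ 1 (mod 2).
  s_2 = 0 + 0 + 0 + 1 + 0 + 1 + 0 + 0 = 2 ≡ 0 (mod 2).
  s_3 = 1 + 1 + 0 + 1 + 1 + 0 + 0 + 0 = 4 ≡ 0 (mod 2).
  s_4 = 0 + 1 + 0 + 1 + 0 + 0 + 1 + 0 = 3 ≡ 1 (mod 2).
s = (1, 0, 0, 1)^T — this equals column 9 of H (binary 1001), so error is at position 9.
Correct: flip bit 9 of r = 011000110100100 to get c = 011000111100100.


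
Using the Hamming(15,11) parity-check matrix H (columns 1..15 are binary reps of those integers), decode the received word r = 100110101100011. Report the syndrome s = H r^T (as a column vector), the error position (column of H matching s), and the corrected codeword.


s = (0, 1, 0, 1)^T, error position = 5, corrected codeword c = 100100101100011

Compute s = H r^T mod 2 one row at a time:
  s_1 = 0 + 1 + 1 + 0 + 0 + 0 + 1 + 1 = 4 ≡ 0 (mod 2).
  s_2 = 1 + 1 + 0 + 1 + 0 + 0 + 1 + 1 = 5 ≡ 1 (mod 2).
  s_3 = 0 + 0 + 0 + 1 + 1 + 0 + 1 + 1 = 4 ≡ 0 (mod 2).
  s_4 = 1 + 0 + 1 + 1 + 1 + 0 + 0 + 1 = 5 ≡ 1 (mod 2).
s = (0, 1, 0, 1)^T — this equals column 5 of H (binary 0101), so error is at position 5.
Correct: flip bit 5 of r = 100110101100011 to get c = 100100101100011.


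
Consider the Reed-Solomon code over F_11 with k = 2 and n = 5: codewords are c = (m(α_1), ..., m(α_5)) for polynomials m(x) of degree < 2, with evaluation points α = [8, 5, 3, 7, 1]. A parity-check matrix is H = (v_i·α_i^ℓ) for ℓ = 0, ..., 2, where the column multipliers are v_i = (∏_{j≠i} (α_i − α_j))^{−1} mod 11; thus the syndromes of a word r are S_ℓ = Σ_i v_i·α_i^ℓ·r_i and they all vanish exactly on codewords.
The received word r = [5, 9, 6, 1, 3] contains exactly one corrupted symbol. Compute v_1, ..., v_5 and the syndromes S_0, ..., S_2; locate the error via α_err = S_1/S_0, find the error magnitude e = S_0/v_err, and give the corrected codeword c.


S = (5, 7, 1), error at position 1, error magnitude e = 8, c = [8, 9, 6, 1, 3].

Step 1: column multipliers v_i = (∏_{j≠i}(α_i − α_j))^{−1} mod 11.
  i = 1 (α = 8): (8−5)(8−3)(8−7)(8−1) = 3·5·1·7 = 105 ≡ 6, so v_1 = 6^{−1} = 2 (mod 11).
  i = 2 (α = 5): (5−8)(5−3)(5−7)(5−1) = (−3)·2·(−2)·4 = 48 ≡ 4, so v_2 = 4^{−1} = 3 (mod 11).
  i = 3 (α = 3): (3−8)(3−5)(3−7)(3−1) = (−5)·(−2)·(−4)·2 = −80 ≡ 8, so v_3 = 8^{−1} = 7 (mod 11).
  i = 4 (α = 7): (7−8)(7−5)(7−3)(7−1) = (−1)·2·4·6 = −48 ≡ 7, so v_4 = 7^{−1} = 8 (mod 11).
  i = 5 (α = 1): (1−8)(1−5)(1−3)(1−7) = (−7)·(−4)·(−2)·(−6) = 336 ≡ 6, so v_5 = 6^{−1} = 2 (mod 11).
  v = [2, 3, 7, 8, 2].
Step 2: syndromes of r = [5, 9, 6, 1, 3] (all sums mod 11).
  S_0 = Σ v_i r_i = 2·5 + 3·9 + 7·6 + 8·1 + 2·3 = 93 ≡ 5.
  S_1 = Σ v_i α_i r_i = 2·8·5 + 3·5·9 + 7·3·6 + 8·7·1 + 2·1·3 = 403 ≡ 7.
  α_i^2 mod 11 = [9, 3, 9, 5, 1].
  S_2 = Σ v_i α_i^2 r_i = 2·9·5 + 3·3·9 + 7·9·6 + 8·5·1 + 2·1·3 = 595 ≡ 1.
  S = (5, 7, 1) ≠ 0, so r is not a codeword (an error is present).
Step 3: locate the error. For a single error e at position i, S_ℓ = v_i·e·α_i^ℓ, so α_err = S_1/S_0.
  S_0^{−1} = 5^{−1} = 9 (mod 11), so α_err = 7·9 = 63 ≡ 8 = α_1. Error position i = 1.
  Consistency check: S_2/S_1 = 1·8 = 8 ≡ 8 = α_err ✓ (single-error assumption holds).
Step 4: error magnitude e = S_0/v_1 = S_0·∏_{j≠1}(α_1 − α_j) = 5·6 = 30 ≡ 8 (mod 11).
Step 5: correct position 1: c_1 = r_1 − e = 5 − 8 ≡ 8 (mod 11). Hence c = [8, 9, 6, 1, 3].
  Check: interpolating c through the α_i gives m(x) = 7 + 7·x (degree < 2) with m(α_i) = c_i for every i, so c is indeed a codeword.


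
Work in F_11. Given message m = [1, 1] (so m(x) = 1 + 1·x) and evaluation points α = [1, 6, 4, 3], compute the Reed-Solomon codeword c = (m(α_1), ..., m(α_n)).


c = [2, 7, 5, 4]

Message polynomial: m(x) = 1 + 1·x (mod 11).
For each evaluation point α_i, compute m(α_i) mod 11:
  α_1 = 1: Horner steps 1 → 2, so m(1) = 2.
  α_2 = 6: Horner steps 1 → 7, so m(6) = 7.
  α_3 = 4: Horner steps 1 → 5, so m(4) = 5.
  α_4 = 3: Horner steps 1 → 4, so m(3) = 4.
Codeword c = [2, 7, 5, 4] ∈ F_11^4.


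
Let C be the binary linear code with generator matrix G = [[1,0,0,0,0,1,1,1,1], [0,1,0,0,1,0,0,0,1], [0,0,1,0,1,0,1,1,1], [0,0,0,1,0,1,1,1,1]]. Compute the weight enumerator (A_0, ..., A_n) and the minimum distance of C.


Weight distribution: A_0 = 1, A_2 = 1, A_3 = 1, A_4 = 3, A_5 = 6, A_6 = 3, A_7 = 1. Minimum distance d = 2.

Enumerate all 2^4 = 16 messages m ∈ F_2^4.
For each, compute codeword c = mG in F_2^9, then tally its weight.
  m = 0000 → c = 000000000, weight = 0.
  m = 1000 → c = 100001111, weight = 5.
  m = 0100 → c = 010010001, weight = 3.
  m = 1100 → c = 110011110, weight = 6.
  m = 0010 → c = 001010111, weight = 5.
  m = 1010 → c = 101011000, weight = 4.
  m = 0110 → c = 011000110, weight = 4.
  m = 1110 → c = 111001001, weight = 5.
  m = 0001 → c = 000101111, weight = 5.
  m = 1001 → c = 100100000, weight = 2.
  m = 0101 → c = 010111110, weight = 6.
  m = 1101 → c = 110110001, weight = 5.
  m = 0011 → c = 001111000, weight = 4.
  m = 1011 → c = 101110111, weight = 7.
  m = 0111 → c = 011101001, weight = 5.
  m = 1111 → c = 111100110, weight = 6.
Tally weights:
  weight 0: 1 codewords.
  weight 2: 1 codewords.
  weight 3: 1 codewords.
  weight 4: 3 codewords.
  weight 5: 6 codewords.
  weight 6: 3 codewords.
  weight 7: 1 codewords.
Minimum distance d = smallest w > 0 with A_w > 0 = 2.
Sanity: Σ A_w = 16 = 2^4 = 16 ✓.


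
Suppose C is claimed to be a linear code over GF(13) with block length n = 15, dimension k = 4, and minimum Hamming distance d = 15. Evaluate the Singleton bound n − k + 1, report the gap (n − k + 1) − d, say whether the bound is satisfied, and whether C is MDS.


Singleton RHS = n − k + 1 = 12, slack = -3, bound violated (no such code; not MDS).

Singleton bound: d ≤ n − k + 1.
Here n = 15, k = 4, so n − k + 1 = 12.
Given d = 15, check d ≤ 12: NO.
Slack = (n − k + 1) − d = -3.
The slack is negative: d = 15 exceeds n − k + 1 = 12 by 3, so the Singleton bound is violated and no linear [15, 4, 15]_13 code can exist. In particular it is not MDS (MDS requires d = n − k + 1 exactly).
Description: the claimed parameters are [15, 4, 15]_13; such a code would be impossible (violates the Singleton bound).


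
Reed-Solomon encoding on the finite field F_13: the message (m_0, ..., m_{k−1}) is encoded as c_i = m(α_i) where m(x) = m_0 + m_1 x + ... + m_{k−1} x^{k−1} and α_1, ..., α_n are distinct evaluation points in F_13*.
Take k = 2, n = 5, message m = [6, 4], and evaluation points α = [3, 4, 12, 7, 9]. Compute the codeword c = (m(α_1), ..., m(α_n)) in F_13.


c = [5, 9, 2, 8, 3]

Message polynomial: m(x) = 6 + 4·x (mod 13).
For each evaluation point α_i, compute m(α_i) mod 13:
  α_1 = 3: Horner steps 4 → 5, so m(3) = 5.
  α_2 = 4: Horner steps 4 → 9, so m(4) = 9.
  α_3 = 12: Horner steps 4 → 2, so m(12) = 2.
  α_4 = 7: Horner steps 4 → 8, so m(7) = 8.
  α_5 = 9: Horner steps 4 → 3, so m(9) = 3.
Codeword c = [5, 9, 2, 8, 3] ∈ F_13^5.


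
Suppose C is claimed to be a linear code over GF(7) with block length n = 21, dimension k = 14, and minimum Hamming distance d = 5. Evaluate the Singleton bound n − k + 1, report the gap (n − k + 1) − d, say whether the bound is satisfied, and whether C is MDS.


Singleton RHS = n − k + 1 = 8, slack = 3, bound satisfied, not MDS.

Singleton bound: d ≤ n − k + 1.
Here n = 21, k = 14, so n − k + 1 = 8.
Given d = 5, check d ≤ 8: YES.
Slack = (n − k + 1) − d = 3.
The code is NOT MDS (slack = 3 > 0).
Description: the claimed parameters are [21, 14, 5]_7; such a code would be non-MDS.


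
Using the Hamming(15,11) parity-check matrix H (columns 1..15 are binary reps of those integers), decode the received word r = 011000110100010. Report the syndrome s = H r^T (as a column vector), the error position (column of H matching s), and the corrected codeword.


s = (1, 0, 1, 0)^T, error position = 10, corrected codeword c = 011000110000010

Compute s = H r^T mod 2 one row at a time:
  s_1 = 1 + 0 + 1 + 0 + 0 + 0 + 1 + 0 = 3 ≡ 1 (mod 2).
  s_2 = 0 + 0 + 0 + 1 + 0 + 0 + 1 + 0 = 2 ≡ 0 (mod 2).
  s_3 = 1 + 1 + 0 + 1 + 1 + 0 + 1 + 0 = 5 ≡ 1 (mod 2).
  s_4 = 0 + 1 + 0 + 1 + 0 + 0 + 0 + 0 = 2 ≡ 0 (mod 2).
s = (1, 0, 1, 0)^T — this equals column 10 of H (binary 1010), so error is at position 10.
Correct: flip bit 10 of r = 011000110100010 to get c = 011000110000010.


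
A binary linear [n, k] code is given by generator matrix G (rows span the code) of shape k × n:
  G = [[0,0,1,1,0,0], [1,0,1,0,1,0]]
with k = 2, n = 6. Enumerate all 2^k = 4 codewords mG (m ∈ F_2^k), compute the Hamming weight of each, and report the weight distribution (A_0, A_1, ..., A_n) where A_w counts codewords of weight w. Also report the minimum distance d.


Weight distribution: A_0 = 1, A_2 = 1, A_3 = 2. Minimum distance d = 2.

Enumerate all 2^2 = 4 messages m ∈ F_2^2.
For each, compute codeword c = mG in F_2^6, then tally its weight.
  m = 00 → c = 000000, weight = 0.
  m = 10 → c = 001100, weight = 2.
  m = 01 → c = 101010, weight = 3.
  m = 11 → c = 100110, weight = 3.
Tally weights:
  weight 0: 1 codewords.
  weight 2: 1 codewords.
  weight 3: 2 codewords.
Minimum distance d = smallest w > 0 with A_w > 0 = 2.
Sanity: Σ A_w = 4 = 2^2 = 4 ✓.


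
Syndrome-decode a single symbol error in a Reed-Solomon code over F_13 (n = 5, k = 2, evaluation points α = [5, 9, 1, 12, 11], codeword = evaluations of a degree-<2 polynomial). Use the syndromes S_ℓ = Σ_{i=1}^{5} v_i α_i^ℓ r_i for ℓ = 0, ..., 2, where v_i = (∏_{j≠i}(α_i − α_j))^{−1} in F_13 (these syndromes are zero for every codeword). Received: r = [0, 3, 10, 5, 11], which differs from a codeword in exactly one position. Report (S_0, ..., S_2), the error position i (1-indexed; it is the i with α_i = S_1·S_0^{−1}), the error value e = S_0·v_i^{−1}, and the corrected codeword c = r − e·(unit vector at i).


S = (12, 1, 12), error at position 4, error magnitude e = 3, c = [0, 3, 10, 2, 11].

Step 1: column multipliers v_i = (∏_{j≠i}(α_i − α_j))^{−1} mod 13.
  i = 1 (α = 5): (5−9)(5−1)(5−12)(5−11) = (−4)·4·(−7)·(−6) = −672 ≡ 4, so v_1 = 4^{−1} = 10 (mod 13).
  i = 2 (α = 9): (9−5)(9−1)(9−12)(9−11) = 4·8·(−3)·(−2) = 192 ≡ 10, so v_2 = 10^{−1} = 4 (mod 13).
  i = 3 (α = 1): (1−5)(1−9)(1−12)(1−11) = (−4)·(−8)·(−11)·(−10) = 3520 ≡ 10, so v_3 = 10^{−1} = 4 (mod 13).
  i = 4 (α = 12): (12−5)(12−9)(12−1)(12−11) = 7·3·11·1 = 231 ≡ 10, so v_4 = 10^{−1} = 4 (mod 13).
  i = 5 (α = 11): (11−5)(11−9)(11−1)(11−12) = 6·2·10·(−1) = −120 ≡ 10, so v_5 = 10^{−1} = 4 (mod 13).
  v = [10, 4, 4, 4, 4].
Step 2: syndromes of r = [0, 3, 10, 5, 11] (all sums mod 13).
  S_0 = Σ v_i r_i = 10·0 + 4·3 + 4·10 + 4·5 + 4·11 = 116 ≡ 12.
  S_1 = Σ v_i α_i r_i = 10·5·0 + 4·9·3 + 4·1·10 + 4·12·5 + 4·11·11 = 872 ≡ 1.
  α_i^2 mod 13 = [12, 3, 1, 1, 4].
  S_2 = Σ v_i α_i^2 r_i = 10·12·0 + 4·3·3 + 4·1·10 + 4·1·5 + 4·4·11 = 272 ≡ 12.
  S = (12, 1, 12) ≠ 0, so r is not a codeword (an error is present).
Step 3: locate the error. For a single error e at position i, S_ℓ = v_i·e·α_i^ℓ, so α_err = S_1/S_0.
  S_0^{−1} = 12^{−1} = 12 (mod 13), so α_err = 1·12 = 12 ≡ 12 = α_4. Error position i = 4.
  Consistency check: S_2/S_1 = 12·1 = 12 ≡ 12 = α_err ✓ (single-error assumption holds).
Step 4: error magnitude e = S_0/v_4 = S_0·∏_{j≠4}(α_4 − α_j) = 12·10 = 120 ≡ 3 (mod 13).
Step 5: correct position 4: c_4 = r_4 − e = 5 − 3 ≡ 2 (mod 13). Hence c = [0, 3, 10, 2, 11].
  Check: interpolating c through the α_i gives m(x) = 6 + 4·x (degree < 2) with m(α_i) = c_i for every i, so c is indeed a codeword.
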